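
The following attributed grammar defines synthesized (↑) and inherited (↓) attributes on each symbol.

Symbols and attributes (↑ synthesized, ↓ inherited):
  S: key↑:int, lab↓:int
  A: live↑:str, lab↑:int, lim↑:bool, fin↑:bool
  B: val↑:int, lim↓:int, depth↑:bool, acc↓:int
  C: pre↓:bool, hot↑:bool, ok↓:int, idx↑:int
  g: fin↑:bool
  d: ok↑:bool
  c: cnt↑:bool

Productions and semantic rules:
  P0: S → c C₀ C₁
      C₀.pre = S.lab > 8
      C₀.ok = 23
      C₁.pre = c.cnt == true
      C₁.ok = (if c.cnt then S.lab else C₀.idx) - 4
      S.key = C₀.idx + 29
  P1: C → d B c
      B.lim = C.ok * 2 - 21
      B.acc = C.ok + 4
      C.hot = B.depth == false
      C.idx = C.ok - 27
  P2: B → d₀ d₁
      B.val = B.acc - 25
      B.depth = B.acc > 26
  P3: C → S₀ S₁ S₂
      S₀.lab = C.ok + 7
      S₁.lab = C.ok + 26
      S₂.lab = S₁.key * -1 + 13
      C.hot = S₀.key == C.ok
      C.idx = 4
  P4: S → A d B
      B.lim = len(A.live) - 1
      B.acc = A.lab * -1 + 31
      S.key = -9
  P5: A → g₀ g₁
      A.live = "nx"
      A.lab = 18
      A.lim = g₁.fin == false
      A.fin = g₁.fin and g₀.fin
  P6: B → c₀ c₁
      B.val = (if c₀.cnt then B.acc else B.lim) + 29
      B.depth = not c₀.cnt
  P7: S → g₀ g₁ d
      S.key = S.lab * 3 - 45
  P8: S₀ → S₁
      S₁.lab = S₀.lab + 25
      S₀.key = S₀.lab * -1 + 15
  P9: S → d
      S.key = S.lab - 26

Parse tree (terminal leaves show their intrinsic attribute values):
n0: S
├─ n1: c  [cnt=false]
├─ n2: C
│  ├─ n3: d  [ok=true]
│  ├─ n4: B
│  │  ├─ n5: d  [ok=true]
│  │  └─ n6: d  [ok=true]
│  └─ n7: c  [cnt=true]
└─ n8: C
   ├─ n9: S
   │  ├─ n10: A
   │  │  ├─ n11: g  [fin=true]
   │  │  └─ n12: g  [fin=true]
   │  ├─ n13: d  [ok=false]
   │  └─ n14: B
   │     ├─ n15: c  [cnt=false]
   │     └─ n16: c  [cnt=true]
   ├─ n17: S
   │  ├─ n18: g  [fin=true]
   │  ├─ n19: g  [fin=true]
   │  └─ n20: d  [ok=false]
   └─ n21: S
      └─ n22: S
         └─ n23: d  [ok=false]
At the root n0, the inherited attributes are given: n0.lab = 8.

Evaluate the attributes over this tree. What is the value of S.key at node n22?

1. n0.lab = 8  [given at root]
2. n1.cnt = false  [terminal]
3. n2.pre = false  [S.lab > 8]
4. n2.ok = 23  [23]
5. n3.ok = true  [terminal]
6. n4.lim = 25  [C.ok * 2 - 21]
7. n4.acc = 27  [C.ok + 4]
8. n5.ok = true  [terminal]
9. n6.ok = true  [terminal]
10. n4.val = 2  [B.acc - 25]
11. n4.depth = true  [B.acc > 26]
12. n7.cnt = true  [terminal]
13. n2.hot = false  [B.depth == false]
14. n2.idx = -4  [C.ok - 27]
15. n8.pre = false  [c.cnt == true]
16. n8.ok = -8  [(if c.cnt then S.lab else C₀.idx) - 4]
17. n9.lab = -1  [C.ok + 7]
18. n11.fin = true  [terminal]
19. n12.fin = true  [terminal]
20. n10.live = "nx"  ["nx"]
21. n10.lab = 18  [18]
22. n10.lim = false  [g₁.fin == false]
23. n10.fin = true  [g₁.fin and g₀.fin]
24. n13.ok = false  [terminal]
25. n14.lim = 1  [len(A.live) - 1]
26. n14.acc = 13  [A.lab * -1 + 31]
27. n15.cnt = false  [terminal]
28. n16.cnt = true  [terminal]
29. n14.val = 30  [(if c₀.cnt then B.acc else B.lim) + 29]
30. n14.depth = true  [not c₀.cnt]
31. n9.key = -9  [-9]
32. n17.lab = 18  [C.ok + 26]
33. n18.fin = true  [terminal]
34. n19.fin = true  [terminal]
35. n20.ok = false  [terminal]
36. n17.key = 9  [S.lab * 3 - 45]
37. n21.lab = 4  [S₁.key * -1 + 13]
38. n22.lab = 29  [S₀.lab + 25]
39. n23.ok = false  [terminal]
40. n22.key = 3  [S.lab - 26]
41. n21.key = 11  [S₀.lab * -1 + 15]
42. n8.hot = false  [S₀.key == C.ok]
43. n8.idx = 4  [4]
44. n0.key = 25  [C₀.idx + 29]

3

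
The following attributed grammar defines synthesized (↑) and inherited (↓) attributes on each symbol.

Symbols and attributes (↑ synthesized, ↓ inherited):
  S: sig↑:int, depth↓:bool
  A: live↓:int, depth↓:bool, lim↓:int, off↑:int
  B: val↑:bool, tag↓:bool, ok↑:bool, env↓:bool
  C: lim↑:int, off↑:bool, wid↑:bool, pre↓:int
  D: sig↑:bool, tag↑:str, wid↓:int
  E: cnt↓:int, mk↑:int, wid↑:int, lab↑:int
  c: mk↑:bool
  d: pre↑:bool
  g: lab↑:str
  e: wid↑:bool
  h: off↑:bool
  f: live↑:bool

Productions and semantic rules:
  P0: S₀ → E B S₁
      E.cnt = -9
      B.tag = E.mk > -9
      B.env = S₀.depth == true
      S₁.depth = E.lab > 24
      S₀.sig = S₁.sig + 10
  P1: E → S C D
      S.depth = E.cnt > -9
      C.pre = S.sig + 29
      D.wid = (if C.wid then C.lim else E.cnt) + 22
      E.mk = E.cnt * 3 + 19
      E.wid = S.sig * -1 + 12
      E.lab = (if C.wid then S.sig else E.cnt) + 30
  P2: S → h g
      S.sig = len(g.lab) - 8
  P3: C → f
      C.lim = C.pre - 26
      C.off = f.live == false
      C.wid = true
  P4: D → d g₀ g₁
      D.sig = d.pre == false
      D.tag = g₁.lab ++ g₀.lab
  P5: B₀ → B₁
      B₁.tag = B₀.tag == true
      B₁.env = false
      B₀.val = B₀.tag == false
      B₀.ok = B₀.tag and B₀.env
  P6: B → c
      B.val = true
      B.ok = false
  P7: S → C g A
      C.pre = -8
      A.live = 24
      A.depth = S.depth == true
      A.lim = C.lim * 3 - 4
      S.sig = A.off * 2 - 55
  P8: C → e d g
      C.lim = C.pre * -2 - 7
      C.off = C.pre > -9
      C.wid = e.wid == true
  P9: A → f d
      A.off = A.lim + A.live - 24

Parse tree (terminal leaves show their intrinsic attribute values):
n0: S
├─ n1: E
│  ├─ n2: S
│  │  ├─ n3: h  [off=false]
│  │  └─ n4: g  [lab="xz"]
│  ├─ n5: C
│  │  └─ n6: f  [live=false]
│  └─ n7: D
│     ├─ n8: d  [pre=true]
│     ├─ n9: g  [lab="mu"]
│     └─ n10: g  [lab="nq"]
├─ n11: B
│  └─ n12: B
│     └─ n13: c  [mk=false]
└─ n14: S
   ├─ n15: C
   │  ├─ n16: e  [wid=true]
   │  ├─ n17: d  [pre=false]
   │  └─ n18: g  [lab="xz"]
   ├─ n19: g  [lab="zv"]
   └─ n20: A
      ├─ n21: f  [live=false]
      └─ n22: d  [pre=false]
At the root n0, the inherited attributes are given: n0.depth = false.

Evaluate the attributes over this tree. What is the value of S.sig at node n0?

1

1. n0.depth = false  [given at root]
2. n1.cnt = -9  [-9]
3. n2.depth = false  [E.cnt > -9]
4. n3.off = false  [terminal]
5. n4.lab = "xz"  [terminal]
6. n2.sig = -6  [len(g.lab) - 8]
7. n5.pre = 23  [S.sig + 29]
8. n6.live = false  [terminal]
9. n5.lim = -3  [C.pre - 26]
10. n5.off = true  [f.live == false]
11. n5.wid = true  [true]
12. n7.wid = 19  [(if C.wid then C.lim else E.cnt) + 22]
13. n8.pre = true  [terminal]
14. n9.lab = "mu"  [terminal]
15. n10.lab = "nq"  [terminal]
16. n7.sig = false  [d.pre == false]
17. n7.tag = "nqmu"  [g₁.lab ++ g₀.lab]
18. n1.mk = -8  [E.cnt * 3 + 19]
19. n1.wid = 18  [S.sig * -1 + 12]
20. n1.lab = 24  [(if C.wid then S.sig else E.cnt) + 30]
21. n11.tag = true  [E.mk > -9]
22. n11.env = false  [S₀.depth == true]
23. n12.tag = true  [B₀.tag == true]
24. n12.env = false  [false]
25. n13.mk = false  [terminal]
26. n12.val = true  [true]
27. n12.ok = false  [false]
28. n11.val = false  [B₀.tag == false]
29. n11.ok = false  [B₀.tag and B₀.env]
30. n14.depth = false  [E.lab > 24]
31. n15.pre = -8  [-8]
32. n16.wid = true  [terminal]
33. n17.pre = false  [terminal]
34. n18.lab = "xz"  [terminal]
35. n15.lim = 9  [C.pre * -2 - 7]
36. n15.off = true  [C.pre > -9]
37. n15.wid = true  [e.wid == true]
38. n19.lab = "zv"  [terminal]
39. n20.live = 24  [24]
40. n20.depth = false  [S.depth == true]
41. n20.lim = 23  [C.lim * 3 - 4]
42. n21.live = false  [terminal]
43. n22.pre = false  [terminal]
44. n20.off = 23  [A.lim + A.live - 24]
45. n14.sig = -9  [A.off * 2 - 55]
46. n0.sig = 1  [S₁.sig + 10]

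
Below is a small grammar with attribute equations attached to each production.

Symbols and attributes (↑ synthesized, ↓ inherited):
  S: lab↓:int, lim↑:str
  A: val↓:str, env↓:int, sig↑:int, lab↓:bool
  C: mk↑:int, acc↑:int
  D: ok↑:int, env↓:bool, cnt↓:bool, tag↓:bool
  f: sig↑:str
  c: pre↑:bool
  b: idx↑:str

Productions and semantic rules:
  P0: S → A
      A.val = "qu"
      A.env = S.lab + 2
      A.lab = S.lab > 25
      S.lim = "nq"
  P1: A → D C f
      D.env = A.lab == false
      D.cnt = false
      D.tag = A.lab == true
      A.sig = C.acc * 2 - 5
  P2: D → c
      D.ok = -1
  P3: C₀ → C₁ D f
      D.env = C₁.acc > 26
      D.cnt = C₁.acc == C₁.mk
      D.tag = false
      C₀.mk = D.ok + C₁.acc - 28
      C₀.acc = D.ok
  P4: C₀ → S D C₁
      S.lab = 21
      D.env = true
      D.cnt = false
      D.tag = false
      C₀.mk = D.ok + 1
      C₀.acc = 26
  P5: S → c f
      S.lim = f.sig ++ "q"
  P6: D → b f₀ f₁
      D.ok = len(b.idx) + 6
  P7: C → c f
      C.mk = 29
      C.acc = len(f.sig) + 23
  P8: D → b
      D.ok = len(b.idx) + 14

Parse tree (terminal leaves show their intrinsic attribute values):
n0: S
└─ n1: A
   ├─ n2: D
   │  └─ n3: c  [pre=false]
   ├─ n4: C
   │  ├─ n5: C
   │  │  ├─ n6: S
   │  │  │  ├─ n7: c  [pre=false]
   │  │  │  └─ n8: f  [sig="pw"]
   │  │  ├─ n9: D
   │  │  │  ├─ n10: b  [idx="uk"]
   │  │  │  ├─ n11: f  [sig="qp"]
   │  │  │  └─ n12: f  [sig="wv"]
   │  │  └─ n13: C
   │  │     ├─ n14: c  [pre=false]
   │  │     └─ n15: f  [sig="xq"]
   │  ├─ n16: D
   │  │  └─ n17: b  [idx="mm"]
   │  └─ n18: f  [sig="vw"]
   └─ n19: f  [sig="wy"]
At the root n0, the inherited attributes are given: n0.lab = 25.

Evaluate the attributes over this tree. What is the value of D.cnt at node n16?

false

1. n0.lab = 25  [given at root]
2. n1.val = "qu"  ["qu"]
3. n1.env = 27  [S.lab + 2]
4. n1.lab = false  [S.lab > 25]
5. n2.env = true  [A.lab == false]
6. n2.cnt = false  [false]
7. n2.tag = false  [A.lab == true]
8. n3.pre = false  [terminal]
9. n2.ok = -1  [-1]
10. n6.lab = 21  [21]
11. n7.pre = false  [terminal]
12. n8.sig = "pw"  [terminal]
13. n6.lim = "pwq"  [f.sig ++ "q"]
14. n9.env = true  [true]
15. n9.cnt = false  [false]
16. n9.tag = false  [false]
17. n10.idx = "uk"  [terminal]
18. n11.sig = "qp"  [terminal]
19. n12.sig = "wv"  [terminal]
20. n9.ok = 8  [len(b.idx) + 6]
21. n14.pre = false  [terminal]
22. n15.sig = "xq"  [terminal]
23. n13.mk = 29  [29]
24. n13.acc = 25  [len(f.sig) + 23]
25. n5.mk = 9  [D.ok + 1]
26. n5.acc = 26  [26]
27. n16.env = false  [C₁.acc > 26]
28. n16.cnt = false  [C₁.acc == C₁.mk]
29. n16.tag = false  [false]
30. n17.idx = "mm"  [terminal]
31. n16.ok = 16  [len(b.idx) + 14]
32. n18.sig = "vw"  [terminal]
33. n4.mk = 14  [D.ok + C₁.acc - 28]
34. n4.acc = 16  [D.ok]
35. n19.sig = "wy"  [terminal]
36. n1.sig = 27  [C.acc * 2 - 5]
37. n0.lim = "nq"  ["nq"]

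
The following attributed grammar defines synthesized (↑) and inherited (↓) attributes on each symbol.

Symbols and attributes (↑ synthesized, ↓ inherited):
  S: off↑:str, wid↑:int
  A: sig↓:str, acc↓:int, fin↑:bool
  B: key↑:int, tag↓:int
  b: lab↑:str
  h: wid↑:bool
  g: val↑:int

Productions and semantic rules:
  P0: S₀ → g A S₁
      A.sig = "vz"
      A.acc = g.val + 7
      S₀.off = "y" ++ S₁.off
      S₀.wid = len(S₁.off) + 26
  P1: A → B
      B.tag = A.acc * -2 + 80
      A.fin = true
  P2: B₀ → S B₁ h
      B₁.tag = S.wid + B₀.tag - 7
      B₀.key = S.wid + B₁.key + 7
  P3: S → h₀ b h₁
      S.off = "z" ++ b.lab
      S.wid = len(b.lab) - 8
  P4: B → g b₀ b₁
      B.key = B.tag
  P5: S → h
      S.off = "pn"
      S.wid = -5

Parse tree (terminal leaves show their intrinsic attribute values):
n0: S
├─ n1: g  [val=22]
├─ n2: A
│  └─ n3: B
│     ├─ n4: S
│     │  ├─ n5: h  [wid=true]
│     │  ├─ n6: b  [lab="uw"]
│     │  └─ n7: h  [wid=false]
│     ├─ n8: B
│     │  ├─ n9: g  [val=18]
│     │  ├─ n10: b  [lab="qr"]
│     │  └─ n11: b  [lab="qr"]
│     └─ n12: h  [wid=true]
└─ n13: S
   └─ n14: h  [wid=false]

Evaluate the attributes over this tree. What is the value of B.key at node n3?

10

1. n1.val = 22  [terminal]
2. n2.sig = "vz"  ["vz"]
3. n2.acc = 29  [g.val + 7]
4. n3.tag = 22  [A.acc * -2 + 80]
5. n5.wid = true  [terminal]
6. n6.lab = "uw"  [terminal]
7. n7.wid = false  [terminal]
8. n4.off = "zuw"  ["z" ++ b.lab]
9. n4.wid = -6  [len(b.lab) - 8]
10. n8.tag = 9  [S.wid + B₀.tag - 7]
11. n9.val = 18  [terminal]
12. n10.lab = "qr"  [terminal]
13. n11.lab = "qr"  [terminal]
14. n8.key = 9  [B.tag]
15. n12.wid = true  [terminal]
16. n3.key = 10  [S.wid + B₁.key + 7]
17. n2.fin = true  [true]
18. n14.wid = false  [terminal]
19. n13.off = "pn"  ["pn"]
20. n13.wid = -5  [-5]
21. n0.off = "ypn"  ["y" ++ S₁.off]
22. n0.wid = 28  [len(S₁.off) + 26]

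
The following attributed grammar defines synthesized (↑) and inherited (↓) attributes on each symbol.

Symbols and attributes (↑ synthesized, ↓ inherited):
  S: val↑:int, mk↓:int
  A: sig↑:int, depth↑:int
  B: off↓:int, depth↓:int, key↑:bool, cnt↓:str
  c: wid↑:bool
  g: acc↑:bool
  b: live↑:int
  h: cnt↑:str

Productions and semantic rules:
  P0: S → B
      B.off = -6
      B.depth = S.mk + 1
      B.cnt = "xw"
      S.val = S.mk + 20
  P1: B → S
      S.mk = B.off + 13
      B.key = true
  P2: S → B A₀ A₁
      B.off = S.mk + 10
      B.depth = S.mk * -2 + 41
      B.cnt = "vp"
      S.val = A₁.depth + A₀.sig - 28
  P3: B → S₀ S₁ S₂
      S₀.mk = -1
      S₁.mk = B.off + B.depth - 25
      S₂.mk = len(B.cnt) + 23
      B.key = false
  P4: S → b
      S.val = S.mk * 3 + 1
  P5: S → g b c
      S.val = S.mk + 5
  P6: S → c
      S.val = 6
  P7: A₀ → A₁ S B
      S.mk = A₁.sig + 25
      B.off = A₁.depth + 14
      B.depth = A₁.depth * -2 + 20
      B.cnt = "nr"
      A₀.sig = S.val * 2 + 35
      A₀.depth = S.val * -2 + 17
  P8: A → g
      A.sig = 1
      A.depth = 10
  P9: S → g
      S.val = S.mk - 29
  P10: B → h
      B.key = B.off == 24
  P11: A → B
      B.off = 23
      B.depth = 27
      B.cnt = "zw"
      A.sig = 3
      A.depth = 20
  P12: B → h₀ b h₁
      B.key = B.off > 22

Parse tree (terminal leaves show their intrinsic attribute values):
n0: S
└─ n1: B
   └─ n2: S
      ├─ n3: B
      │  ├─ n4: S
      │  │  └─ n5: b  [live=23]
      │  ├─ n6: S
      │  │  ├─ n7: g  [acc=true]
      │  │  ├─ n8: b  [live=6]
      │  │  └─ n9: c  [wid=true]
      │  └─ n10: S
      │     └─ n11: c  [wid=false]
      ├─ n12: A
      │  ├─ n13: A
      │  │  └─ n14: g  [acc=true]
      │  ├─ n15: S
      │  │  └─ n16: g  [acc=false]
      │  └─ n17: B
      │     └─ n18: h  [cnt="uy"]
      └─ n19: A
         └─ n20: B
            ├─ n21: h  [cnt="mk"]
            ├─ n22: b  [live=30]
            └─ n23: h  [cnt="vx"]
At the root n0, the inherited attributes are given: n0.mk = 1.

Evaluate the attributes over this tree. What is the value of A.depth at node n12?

1. n0.mk = 1  [given at root]
2. n1.off = -6  [-6]
3. n1.depth = 2  [S.mk + 1]
4. n1.cnt = "xw"  ["xw"]
5. n2.mk = 7  [B.off + 13]
6. n3.off = 17  [S.mk + 10]
7. n3.depth = 27  [S.mk * -2 + 41]
8. n3.cnt = "vp"  ["vp"]
9. n4.mk = -1  [-1]
10. n5.live = 23  [terminal]
11. n4.val = -2  [S.mk * 3 + 1]
12. n6.mk = 19  [B.off + B.depth - 25]
13. n7.acc = true  [terminal]
14. n8.live = 6  [terminal]
15. n9.wid = true  [terminal]
16. n6.val = 24  [S.mk + 5]
17. n10.mk = 25  [len(B.cnt) + 23]
18. n11.wid = false  [terminal]
19. n10.val = 6  [6]
20. n3.key = false  [false]
21. n14.acc = true  [terminal]
22. n13.sig = 1  [1]
23. n13.depth = 10  [10]
24. n15.mk = 26  [A₁.sig + 25]
25. n16.acc = false  [terminal]
26. n15.val = -3  [S.mk - 29]
27. n17.off = 24  [A₁.depth + 14]
28. n17.depth = 0  [A₁.depth * -2 + 20]
29. n17.cnt = "nr"  ["nr"]
30. n18.cnt = "uy"  [terminal]
31. n17.key = true  [B.off == 24]
32. n12.sig = 29  [S.val * 2 + 35]
33. n12.depth = 23  [S.val * -2 + 17]
34. n20.off = 23  [23]
35. n20.depth = 27  [27]
36. n20.cnt = "zw"  ["zw"]
37. n21.cnt = "mk"  [terminal]
38. n22.live = 30  [terminal]
39. n23.cnt = "vx"  [terminal]
40. n20.key = true  [B.off > 22]
41. n19.sig = 3  [3]
42. n19.depth = 20  [20]
43. n2.val = 21  [A₁.depth + A₀.sig - 28]
44. n1.key = true  [true]
45. n0.val = 21  [S.mk + 20]

23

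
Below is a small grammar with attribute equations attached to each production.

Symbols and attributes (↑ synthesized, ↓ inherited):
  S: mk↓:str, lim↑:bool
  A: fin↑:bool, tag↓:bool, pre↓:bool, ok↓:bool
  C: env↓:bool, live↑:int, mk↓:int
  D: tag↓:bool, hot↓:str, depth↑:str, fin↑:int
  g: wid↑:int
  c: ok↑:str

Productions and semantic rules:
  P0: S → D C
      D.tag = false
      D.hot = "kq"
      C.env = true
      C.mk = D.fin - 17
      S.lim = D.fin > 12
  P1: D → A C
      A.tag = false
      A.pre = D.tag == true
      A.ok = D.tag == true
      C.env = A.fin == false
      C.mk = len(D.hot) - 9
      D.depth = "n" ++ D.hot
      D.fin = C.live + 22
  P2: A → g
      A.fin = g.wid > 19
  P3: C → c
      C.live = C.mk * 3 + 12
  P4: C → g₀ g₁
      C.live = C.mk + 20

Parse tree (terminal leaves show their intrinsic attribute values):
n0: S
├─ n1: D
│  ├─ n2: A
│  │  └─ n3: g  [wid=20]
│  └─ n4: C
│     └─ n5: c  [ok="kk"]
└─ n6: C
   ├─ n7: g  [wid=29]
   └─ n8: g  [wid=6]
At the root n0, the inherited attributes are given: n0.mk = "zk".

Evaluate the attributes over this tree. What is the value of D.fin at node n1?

1. n0.mk = "zk"  [given at root]
2. n1.tag = false  [false]
3. n1.hot = "kq"  ["kq"]
4. n2.tag = false  [false]
5. n2.pre = false  [D.tag == true]
6. n2.ok = false  [D.tag == true]
7. n3.wid = 20  [terminal]
8. n2.fin = true  [g.wid > 19]
9. n4.env = false  [A.fin == false]
10. n4.mk = -7  [len(D.hot) - 9]
11. n5.ok = "kk"  [terminal]
12. n4.live = -9  [C.mk * 3 + 12]
13. n1.depth = "nkq"  ["n" ++ D.hot]
14. n1.fin = 13  [C.live + 22]
15. n6.env = true  [true]
16. n6.mk = -4  [D.fin - 17]
17. n7.wid = 29  [terminal]
18. n8.wid = 6  [terminal]
19. n6.live = 16  [C.mk + 20]
20. n0.lim = true  [D.fin > 12]

13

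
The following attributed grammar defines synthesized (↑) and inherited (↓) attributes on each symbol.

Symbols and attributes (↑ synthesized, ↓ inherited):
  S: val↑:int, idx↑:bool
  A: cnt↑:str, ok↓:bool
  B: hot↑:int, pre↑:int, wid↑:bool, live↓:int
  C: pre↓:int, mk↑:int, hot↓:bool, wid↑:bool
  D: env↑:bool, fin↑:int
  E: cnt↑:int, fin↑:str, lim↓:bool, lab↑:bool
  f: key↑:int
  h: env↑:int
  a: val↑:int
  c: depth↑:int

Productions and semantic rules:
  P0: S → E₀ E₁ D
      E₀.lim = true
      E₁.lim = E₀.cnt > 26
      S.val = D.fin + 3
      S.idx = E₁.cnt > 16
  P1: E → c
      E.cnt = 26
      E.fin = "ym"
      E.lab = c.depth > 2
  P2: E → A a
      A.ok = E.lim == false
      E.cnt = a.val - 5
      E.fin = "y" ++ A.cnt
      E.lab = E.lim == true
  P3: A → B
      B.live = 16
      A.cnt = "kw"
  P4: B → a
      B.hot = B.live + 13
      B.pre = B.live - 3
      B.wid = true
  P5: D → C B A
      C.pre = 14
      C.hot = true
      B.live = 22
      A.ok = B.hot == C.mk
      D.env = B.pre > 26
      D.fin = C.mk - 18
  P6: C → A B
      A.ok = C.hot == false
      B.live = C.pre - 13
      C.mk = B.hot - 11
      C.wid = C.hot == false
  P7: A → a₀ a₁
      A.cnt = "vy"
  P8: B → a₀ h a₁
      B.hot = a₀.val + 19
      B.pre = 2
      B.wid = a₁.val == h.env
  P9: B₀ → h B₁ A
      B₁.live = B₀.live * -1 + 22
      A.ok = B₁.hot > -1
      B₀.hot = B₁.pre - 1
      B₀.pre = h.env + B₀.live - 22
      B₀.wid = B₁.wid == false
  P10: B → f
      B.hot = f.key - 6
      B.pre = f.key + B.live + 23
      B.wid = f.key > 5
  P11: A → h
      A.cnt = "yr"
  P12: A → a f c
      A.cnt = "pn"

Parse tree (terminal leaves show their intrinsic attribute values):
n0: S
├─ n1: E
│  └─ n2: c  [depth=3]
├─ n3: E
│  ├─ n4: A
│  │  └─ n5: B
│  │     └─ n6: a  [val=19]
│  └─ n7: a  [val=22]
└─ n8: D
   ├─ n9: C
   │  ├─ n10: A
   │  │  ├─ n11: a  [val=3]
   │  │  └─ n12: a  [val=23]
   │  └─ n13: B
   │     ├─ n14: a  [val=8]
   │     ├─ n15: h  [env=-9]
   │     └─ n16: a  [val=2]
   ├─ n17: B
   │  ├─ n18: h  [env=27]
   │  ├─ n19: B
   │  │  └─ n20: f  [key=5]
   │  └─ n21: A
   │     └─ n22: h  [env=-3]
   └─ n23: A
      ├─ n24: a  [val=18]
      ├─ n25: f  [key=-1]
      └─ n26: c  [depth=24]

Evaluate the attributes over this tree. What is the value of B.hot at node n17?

27

1. n1.lim = true  [true]
2. n2.depth = 3  [terminal]
3. n1.cnt = 26  [26]
4. n1.fin = "ym"  ["ym"]
5. n1.lab = true  [c.depth > 2]
6. n3.lim = false  [E₀.cnt > 26]
7. n4.ok = true  [E.lim == false]
8. n5.live = 16  [16]
9. n6.val = 19  [terminal]
10. n5.hot = 29  [B.live + 13]
11. n5.pre = 13  [B.live - 3]
12. n5.wid = true  [true]
13. n4.cnt = "kw"  ["kw"]
14. n7.val = 22  [terminal]
15. n3.cnt = 17  [a.val - 5]
16. n3.fin = "ykw"  ["y" ++ A.cnt]
17. n3.lab = false  [E.lim == true]
18. n9.pre = 14  [14]
19. n9.hot = true  [true]
20. n10.ok = false  [C.hot == false]
21. n11.val = 3  [terminal]
22. n12.val = 23  [terminal]
23. n10.cnt = "vy"  ["vy"]
24. n13.live = 1  [C.pre - 13]
25. n14.val = 8  [terminal]
26. n15.env = -9  [terminal]
27. n16.val = 2  [terminal]
28. n13.hot = 27  [a₀.val + 19]
29. n13.pre = 2  [2]
30. n13.wid = false  [a₁.val == h.env]
31. n9.mk = 16  [B.hot - 11]
32. n9.wid = false  [C.hot == false]
33. n17.live = 22  [22]
34. n18.env = 27  [terminal]
35. n19.live = 0  [B₀.live * -1 + 22]
36. n20.key = 5  [terminal]
37. n19.hot = -1  [f.key - 6]
38. n19.pre = 28  [f.key + B.live + 23]
39. n19.wid = false  [f.key > 5]
40. n21.ok = false  [B₁.hot > -1]
41. n22.env = -3  [terminal]
42. n21.cnt = "yr"  ["yr"]
43. n17.hot = 27  [B₁.pre - 1]
44. n17.pre = 27  [h.env + B₀.live - 22]
45. n17.wid = true  [B₁.wid == false]
46. n23.ok = false  [B.hot == C.mk]
47. n24.val = 18  [terminal]
48. n25.key = -1  [terminal]
49. n26.depth = 24  [terminal]
50. n23.cnt = "pn"  ["pn"]
51. n8.env = true  [B.pre > 26]
52. n8.fin = -2  [C.mk - 18]
53. n0.val = 1  [D.fin + 3]
54. n0.idx = true  [E₁.cnt > 16]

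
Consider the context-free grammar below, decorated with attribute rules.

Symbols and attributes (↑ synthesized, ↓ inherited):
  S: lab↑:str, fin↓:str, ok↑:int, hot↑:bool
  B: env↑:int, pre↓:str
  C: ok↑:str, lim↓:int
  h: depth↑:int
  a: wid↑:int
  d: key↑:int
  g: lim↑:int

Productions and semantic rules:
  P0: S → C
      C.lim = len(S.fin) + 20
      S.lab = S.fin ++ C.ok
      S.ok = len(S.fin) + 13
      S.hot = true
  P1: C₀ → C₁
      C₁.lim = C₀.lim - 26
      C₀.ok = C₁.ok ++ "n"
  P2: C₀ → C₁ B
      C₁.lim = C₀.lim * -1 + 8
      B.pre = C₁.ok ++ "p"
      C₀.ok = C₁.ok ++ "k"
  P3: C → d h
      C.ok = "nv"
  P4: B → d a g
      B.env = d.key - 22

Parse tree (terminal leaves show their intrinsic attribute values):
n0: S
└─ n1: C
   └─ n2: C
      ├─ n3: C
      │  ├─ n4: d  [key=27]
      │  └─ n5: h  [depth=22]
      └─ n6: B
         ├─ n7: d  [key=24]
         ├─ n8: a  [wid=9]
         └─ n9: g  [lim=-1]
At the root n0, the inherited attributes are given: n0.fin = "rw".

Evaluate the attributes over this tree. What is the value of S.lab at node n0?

1. n0.fin = "rw"  [given at root]
2. n1.lim = 22  [len(S.fin) + 20]
3. n2.lim = -4  [C₀.lim - 26]
4. n3.lim = 12  [C₀.lim * -1 + 8]
5. n4.key = 27  [terminal]
6. n5.depth = 22  [terminal]
7. n3.ok = "nv"  ["nv"]
8. n6.pre = "nvp"  [C₁.ok ++ "p"]
9. n7.key = 24  [terminal]
10. n8.wid = 9  [terminal]
11. n9.lim = -1  [terminal]
12. n6.env = 2  [d.key - 22]
13. n2.ok = "nvk"  [C₁.ok ++ "k"]
14. n1.ok = "nvkn"  [C₁.ok ++ "n"]
15. n0.lab = "rwnvkn"  [S.fin ++ C.ok]
16. n0.ok = 15  [len(S.fin) + 13]
17. n0.hot = true  [true]

"rwnvkn"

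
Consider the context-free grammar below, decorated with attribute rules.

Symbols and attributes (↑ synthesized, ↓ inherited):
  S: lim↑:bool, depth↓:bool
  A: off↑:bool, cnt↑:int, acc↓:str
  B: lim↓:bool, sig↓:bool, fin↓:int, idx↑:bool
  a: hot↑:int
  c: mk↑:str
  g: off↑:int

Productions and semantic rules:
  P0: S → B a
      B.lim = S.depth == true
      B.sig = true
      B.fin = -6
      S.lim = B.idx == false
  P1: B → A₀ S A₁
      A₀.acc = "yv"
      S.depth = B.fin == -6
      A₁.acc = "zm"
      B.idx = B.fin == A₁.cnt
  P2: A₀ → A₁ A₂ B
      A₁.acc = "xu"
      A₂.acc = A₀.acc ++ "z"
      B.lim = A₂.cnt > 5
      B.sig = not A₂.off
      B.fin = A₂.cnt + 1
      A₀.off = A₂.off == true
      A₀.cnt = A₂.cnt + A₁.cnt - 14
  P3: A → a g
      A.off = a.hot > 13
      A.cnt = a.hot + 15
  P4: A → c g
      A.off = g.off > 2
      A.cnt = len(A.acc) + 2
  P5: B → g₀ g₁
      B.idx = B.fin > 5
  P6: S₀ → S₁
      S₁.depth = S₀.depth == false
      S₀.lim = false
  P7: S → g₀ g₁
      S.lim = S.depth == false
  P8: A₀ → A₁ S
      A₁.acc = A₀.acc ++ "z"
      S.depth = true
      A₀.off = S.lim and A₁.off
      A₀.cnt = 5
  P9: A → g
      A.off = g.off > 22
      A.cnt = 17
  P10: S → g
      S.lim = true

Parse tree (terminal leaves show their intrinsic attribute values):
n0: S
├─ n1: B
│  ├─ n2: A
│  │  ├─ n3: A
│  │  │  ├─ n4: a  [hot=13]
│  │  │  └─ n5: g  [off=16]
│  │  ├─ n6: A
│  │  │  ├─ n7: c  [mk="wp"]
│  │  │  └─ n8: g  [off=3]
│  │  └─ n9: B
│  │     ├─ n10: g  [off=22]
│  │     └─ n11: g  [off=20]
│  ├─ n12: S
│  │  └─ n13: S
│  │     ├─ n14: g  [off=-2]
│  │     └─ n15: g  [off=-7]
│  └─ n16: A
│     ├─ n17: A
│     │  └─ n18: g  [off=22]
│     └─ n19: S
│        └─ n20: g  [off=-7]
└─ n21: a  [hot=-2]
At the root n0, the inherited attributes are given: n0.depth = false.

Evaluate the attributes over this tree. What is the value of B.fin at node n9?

6

1. n0.depth = false  [given at root]
2. n1.lim = false  [S.depth == true]
3. n1.sig = true  [true]
4. n1.fin = -6  [-6]
5. n2.acc = "yv"  ["yv"]
6. n3.acc = "xu"  ["xu"]
7. n4.hot = 13  [terminal]
8. n5.off = 16  [terminal]
9. n3.off = false  [a.hot > 13]
10. n3.cnt = 28  [a.hot + 15]
11. n6.acc = "yvz"  [A₀.acc ++ "z"]
12. n7.mk = "wp"  [terminal]
13. n8.off = 3  [terminal]
14. n6.off = true  [g.off > 2]
15. n6.cnt = 5  [len(A.acc) + 2]
16. n9.lim = false  [A₂.cnt > 5]
17. n9.sig = false  [not A₂.off]
18. n9.fin = 6  [A₂.cnt + 1]
19. n10.off = 22  [terminal]
20. n11.off = 20  [terminal]
21. n9.idx = true  [B.fin > 5]
22. n2.off = true  [A₂.off == true]
23. n2.cnt = 19  [A₂.cnt + A₁.cnt - 14]
24. n12.depth = true  [B.fin == -6]
25. n13.depth = false  [S₀.depth == false]
26. n14.off = -2  [terminal]
27. n15.off = -7  [terminal]
28. n13.lim = true  [S.depth == false]
29. n12.lim = false  [false]
30. n16.acc = "zm"  ["zm"]
31. n17.acc = "zmz"  [A₀.acc ++ "z"]
32. n18.off = 22  [terminal]
33. n17.off = false  [g.off > 22]
34. n17.cnt = 17  [17]
35. n19.depth = true  [true]
36. n20.off = -7  [terminal]
37. n19.lim = true  [true]
38. n16.off = false  [S.lim and A₁.off]
39. n16.cnt = 5  [5]
40. n1.idx = false  [B.fin == A₁.cnt]
41. n21.hot = -2  [terminal]
42. n0.lim = true  [B.idx == false]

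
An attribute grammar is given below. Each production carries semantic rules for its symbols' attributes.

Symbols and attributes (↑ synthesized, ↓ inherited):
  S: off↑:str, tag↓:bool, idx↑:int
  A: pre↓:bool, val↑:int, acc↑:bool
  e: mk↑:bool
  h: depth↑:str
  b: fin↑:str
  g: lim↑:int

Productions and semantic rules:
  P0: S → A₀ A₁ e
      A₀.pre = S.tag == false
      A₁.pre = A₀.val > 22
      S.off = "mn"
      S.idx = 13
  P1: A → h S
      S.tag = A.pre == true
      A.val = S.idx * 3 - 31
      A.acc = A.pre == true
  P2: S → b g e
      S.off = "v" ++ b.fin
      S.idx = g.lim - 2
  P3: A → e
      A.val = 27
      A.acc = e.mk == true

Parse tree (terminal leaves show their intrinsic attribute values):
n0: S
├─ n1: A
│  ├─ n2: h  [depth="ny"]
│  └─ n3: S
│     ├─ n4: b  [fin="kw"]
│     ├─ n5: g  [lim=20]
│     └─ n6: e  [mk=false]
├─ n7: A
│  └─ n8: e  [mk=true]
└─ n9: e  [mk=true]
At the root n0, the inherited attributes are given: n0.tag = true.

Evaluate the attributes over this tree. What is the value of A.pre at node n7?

true

1. n0.tag = true  [given at root]
2. n1.pre = false  [S.tag == false]
3. n2.depth = "ny"  [terminal]
4. n3.tag = false  [A.pre == true]
5. n4.fin = "kw"  [terminal]
6. n5.lim = 20  [terminal]
7. n6.mk = false  [terminal]
8. n3.off = "vkw"  ["v" ++ b.fin]
9. n3.idx = 18  [g.lim - 2]
10. n1.val = 23  [S.idx * 3 - 31]
11. n1.acc = false  [A.pre == true]
12. n7.pre = true  [A₀.val > 22]
13. n8.mk = true  [terminal]
14. n7.val = 27  [27]
15. n7.acc = true  [e.mk == true]
16. n9.mk = true  [terminal]
17. n0.off = "mn"  ["mn"]
18. n0.idx = 13  [13]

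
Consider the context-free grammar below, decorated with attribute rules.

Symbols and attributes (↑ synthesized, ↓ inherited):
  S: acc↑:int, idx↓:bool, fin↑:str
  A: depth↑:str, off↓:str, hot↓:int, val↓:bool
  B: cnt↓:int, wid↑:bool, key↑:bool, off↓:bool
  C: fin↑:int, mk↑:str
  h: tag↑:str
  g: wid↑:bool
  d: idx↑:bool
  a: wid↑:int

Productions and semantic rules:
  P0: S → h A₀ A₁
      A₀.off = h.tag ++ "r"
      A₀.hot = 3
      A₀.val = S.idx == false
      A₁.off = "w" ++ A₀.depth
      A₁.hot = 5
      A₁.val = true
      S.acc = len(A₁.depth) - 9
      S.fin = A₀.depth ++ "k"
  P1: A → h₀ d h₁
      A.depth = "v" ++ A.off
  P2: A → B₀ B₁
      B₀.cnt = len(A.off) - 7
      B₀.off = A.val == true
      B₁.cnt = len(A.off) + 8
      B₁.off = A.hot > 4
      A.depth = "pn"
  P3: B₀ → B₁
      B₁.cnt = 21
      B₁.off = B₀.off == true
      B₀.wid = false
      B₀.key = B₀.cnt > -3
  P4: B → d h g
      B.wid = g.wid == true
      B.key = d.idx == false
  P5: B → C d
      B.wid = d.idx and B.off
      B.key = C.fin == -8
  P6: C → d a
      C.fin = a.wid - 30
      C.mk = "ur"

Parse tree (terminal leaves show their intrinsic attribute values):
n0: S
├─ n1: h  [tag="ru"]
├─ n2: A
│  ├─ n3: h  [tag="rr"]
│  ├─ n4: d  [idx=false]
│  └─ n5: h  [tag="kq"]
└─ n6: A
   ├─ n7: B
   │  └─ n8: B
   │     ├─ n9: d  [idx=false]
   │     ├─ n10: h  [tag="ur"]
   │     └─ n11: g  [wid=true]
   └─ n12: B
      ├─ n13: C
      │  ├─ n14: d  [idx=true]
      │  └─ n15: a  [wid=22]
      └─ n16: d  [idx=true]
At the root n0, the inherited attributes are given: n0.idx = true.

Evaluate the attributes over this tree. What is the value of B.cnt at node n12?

13

1. n0.idx = true  [given at root]
2. n1.tag = "ru"  [terminal]
3. n2.off = "rur"  [h.tag ++ "r"]
4. n2.hot = 3  [3]
5. n2.val = false  [S.idx == false]
6. n3.tag = "rr"  [terminal]
7. n4.idx = false  [terminal]
8. n5.tag = "kq"  [terminal]
9. n2.depth = "vrur"  ["v" ++ A.off]
10. n6.off = "wvrur"  ["w" ++ A₀.depth]
11. n6.hot = 5  [5]
12. n6.val = true  [true]
13. n7.cnt = -2  [len(A.off) - 7]
14. n7.off = true  [A.val == true]
15. n8.cnt = 21  [21]
16. n8.off = true  [B₀.off == true]
17. n9.idx = false  [terminal]
18. n10.tag = "ur"  [terminal]
19. n11.wid = true  [terminal]
20. n8.wid = true  [g.wid == true]
21. n8.key = true  [d.idx == false]
22. n7.wid = false  [false]
23. n7.key = true  [B₀.cnt > -3]
24. n12.cnt = 13  [len(A.off) + 8]
25. n12.off = true  [A.hot > 4]
26. n14.idx = true  [terminal]
27. n15.wid = 22  [terminal]
28. n13.fin = -8  [a.wid - 30]
29. n13.mk = "ur"  ["ur"]
30. n16.idx = true  [terminal]
31. n12.wid = true  [d.idx and B.off]
32. n12.key = true  [C.fin == -8]
33. n6.depth = "pn"  ["pn"]
34. n0.acc = -7  [len(A₁.depth) - 9]
35. n0.fin = "vrurk"  [A₀.depth ++ "k"]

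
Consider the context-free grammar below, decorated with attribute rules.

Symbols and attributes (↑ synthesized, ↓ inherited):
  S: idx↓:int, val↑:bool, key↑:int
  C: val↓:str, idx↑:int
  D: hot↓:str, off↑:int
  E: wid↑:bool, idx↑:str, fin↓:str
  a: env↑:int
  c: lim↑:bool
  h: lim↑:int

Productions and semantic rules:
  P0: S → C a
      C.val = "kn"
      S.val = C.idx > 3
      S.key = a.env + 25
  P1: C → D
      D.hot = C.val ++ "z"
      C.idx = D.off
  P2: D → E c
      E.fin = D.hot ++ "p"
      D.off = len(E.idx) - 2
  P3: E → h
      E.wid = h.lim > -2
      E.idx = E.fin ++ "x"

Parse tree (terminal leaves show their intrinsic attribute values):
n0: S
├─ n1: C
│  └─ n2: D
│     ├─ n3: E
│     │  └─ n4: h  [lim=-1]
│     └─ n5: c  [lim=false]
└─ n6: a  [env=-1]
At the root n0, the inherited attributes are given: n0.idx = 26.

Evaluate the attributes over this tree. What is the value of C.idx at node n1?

3

1. n0.idx = 26  [given at root]
2. n1.val = "kn"  ["kn"]
3. n2.hot = "knz"  [C.val ++ "z"]
4. n3.fin = "knzp"  [D.hot ++ "p"]
5. n4.lim = -1  [terminal]
6. n3.wid = true  [h.lim > -2]
7. n3.idx = "knzpx"  [E.fin ++ "x"]
8. n5.lim = false  [terminal]
9. n2.off = 3  [len(E.idx) - 2]
10. n1.idx = 3  [D.off]
11. n6.env = -1  [terminal]
12. n0.val = false  [C.idx > 3]
13. n0.key = 24  [a.env + 25]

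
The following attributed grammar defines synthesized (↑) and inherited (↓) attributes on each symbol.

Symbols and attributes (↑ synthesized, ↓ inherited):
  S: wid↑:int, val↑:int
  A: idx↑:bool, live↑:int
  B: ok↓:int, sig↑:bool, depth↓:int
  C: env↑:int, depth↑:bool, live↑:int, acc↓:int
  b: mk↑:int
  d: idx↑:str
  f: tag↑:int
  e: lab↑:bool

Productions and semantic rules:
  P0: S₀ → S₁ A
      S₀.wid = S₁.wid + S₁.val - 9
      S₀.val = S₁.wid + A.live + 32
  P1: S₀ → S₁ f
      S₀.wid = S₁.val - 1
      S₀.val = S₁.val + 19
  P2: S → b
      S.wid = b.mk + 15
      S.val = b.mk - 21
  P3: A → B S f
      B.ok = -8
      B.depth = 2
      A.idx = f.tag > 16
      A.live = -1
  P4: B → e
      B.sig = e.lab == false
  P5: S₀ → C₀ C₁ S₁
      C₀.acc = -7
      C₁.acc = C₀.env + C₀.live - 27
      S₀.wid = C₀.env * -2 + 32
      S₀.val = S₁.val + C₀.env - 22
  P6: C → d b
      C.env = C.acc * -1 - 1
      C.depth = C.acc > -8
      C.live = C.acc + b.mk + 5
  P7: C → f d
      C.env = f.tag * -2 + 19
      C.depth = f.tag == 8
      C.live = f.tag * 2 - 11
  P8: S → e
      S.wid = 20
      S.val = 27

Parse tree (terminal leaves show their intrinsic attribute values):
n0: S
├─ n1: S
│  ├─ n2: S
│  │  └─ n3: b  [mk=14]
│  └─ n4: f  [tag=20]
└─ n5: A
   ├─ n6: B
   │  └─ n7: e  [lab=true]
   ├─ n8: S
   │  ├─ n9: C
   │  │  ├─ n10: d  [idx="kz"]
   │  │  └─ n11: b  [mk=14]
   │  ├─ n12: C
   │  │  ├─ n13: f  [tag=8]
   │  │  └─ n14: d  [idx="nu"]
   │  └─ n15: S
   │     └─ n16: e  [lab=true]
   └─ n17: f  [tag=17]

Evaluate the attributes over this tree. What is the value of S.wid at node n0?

1. n3.mk = 14  [terminal]
2. n2.wid = 29  [b.mk + 15]
3. n2.val = -7  [b.mk - 21]
4. n4.tag = 20  [terminal]
5. n1.wid = -8  [S₁.val - 1]
6. n1.val = 12  [S₁.val + 19]
7. n6.ok = -8  [-8]
8. n6.depth = 2  [2]
9. n7.lab = true  [terminal]
10. n6.sig = false  [e.lab == false]
11. n9.acc = -7  [-7]
12. n10.idx = "kz"  [terminal]
13. n11.mk = 14  [terminal]
14. n9.env = 6  [C.acc * -1 - 1]
15. n9.depth = true  [C.acc > -8]
16. n9.live = 12  [C.acc + b.mk + 5]
17. n12.acc = -9  [C₀.env + C₀.live - 27]
18. n13.tag = 8  [terminal]
19. n14.idx = "nu"  [terminal]
20. n12.env = 3  [f.tag * -2 + 19]
21. n12.depth = true  [f.tag == 8]
22. n12.live = 5  [f.tag * 2 - 11]
23. n16.lab = true  [terminal]
24. n15.wid = 20  [20]
25. n15.val = 27  [27]
26. n8.wid = 20  [C₀.env * -2 + 32]
27. n8.val = 11  [S₁.val + C₀.env - 22]
28. n17.tag = 17  [terminal]
29. n5.idx = true  [f.tag > 16]
30. n5.live = -1  [-1]
31. n0.wid = -5  [S₁.wid + S₁.val - 9]
32. n0.val = 23  [S₁.wid + A.live + 32]

-5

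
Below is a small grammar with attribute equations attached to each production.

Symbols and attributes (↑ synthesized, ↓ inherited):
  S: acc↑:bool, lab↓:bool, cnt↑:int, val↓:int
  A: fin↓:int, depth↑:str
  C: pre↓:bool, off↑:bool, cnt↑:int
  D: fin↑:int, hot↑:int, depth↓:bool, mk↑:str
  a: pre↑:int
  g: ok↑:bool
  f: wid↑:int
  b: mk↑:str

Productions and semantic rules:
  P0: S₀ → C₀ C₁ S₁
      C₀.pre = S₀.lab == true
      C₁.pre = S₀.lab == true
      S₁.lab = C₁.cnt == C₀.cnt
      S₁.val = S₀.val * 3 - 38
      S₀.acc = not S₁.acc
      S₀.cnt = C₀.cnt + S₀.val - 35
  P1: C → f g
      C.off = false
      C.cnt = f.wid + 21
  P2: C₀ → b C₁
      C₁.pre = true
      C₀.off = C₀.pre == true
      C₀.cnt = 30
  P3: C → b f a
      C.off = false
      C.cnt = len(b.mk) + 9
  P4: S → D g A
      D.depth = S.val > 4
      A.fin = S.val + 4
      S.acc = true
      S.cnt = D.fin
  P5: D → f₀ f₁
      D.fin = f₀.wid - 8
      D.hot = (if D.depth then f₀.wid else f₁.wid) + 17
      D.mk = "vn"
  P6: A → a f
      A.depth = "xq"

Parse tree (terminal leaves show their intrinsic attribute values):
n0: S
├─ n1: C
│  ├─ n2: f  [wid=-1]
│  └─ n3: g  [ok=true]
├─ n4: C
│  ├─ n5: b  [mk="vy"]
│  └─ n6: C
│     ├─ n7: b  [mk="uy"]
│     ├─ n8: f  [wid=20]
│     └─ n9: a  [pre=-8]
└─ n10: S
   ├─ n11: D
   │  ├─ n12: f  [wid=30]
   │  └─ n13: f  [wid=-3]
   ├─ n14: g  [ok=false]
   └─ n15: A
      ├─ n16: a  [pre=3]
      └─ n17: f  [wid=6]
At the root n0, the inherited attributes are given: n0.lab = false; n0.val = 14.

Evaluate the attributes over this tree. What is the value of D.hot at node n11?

14

1. n0.lab = false  [given at root]
2. n0.val = 14  [given at root]
3. n1.pre = false  [S₀.lab == true]
4. n2.wid = -1  [terminal]
5. n3.ok = true  [terminal]
6. n1.off = false  [false]
7. n1.cnt = 20  [f.wid + 21]
8. n4.pre = false  [S₀.lab == true]
9. n5.mk = "vy"  [terminal]
10. n6.pre = true  [true]
11. n7.mk = "uy"  [terminal]
12. n8.wid = 20  [terminal]
13. n9.pre = -8  [terminal]
14. n6.off = false  [false]
15. n6.cnt = 11  [len(b.mk) + 9]
16. n4.off = false  [C₀.pre == true]
17. n4.cnt = 30  [30]
18. n10.lab = false  [C₁.cnt == C₀.cnt]
19. n10.val = 4  [S₀.val * 3 - 38]
20. n11.depth = false  [S.val > 4]
21. n12.wid = 30  [terminal]
22. n13.wid = -3  [terminal]
23. n11.fin = 22  [f₀.wid - 8]
24. n11.hot = 14  [(if D.depth then f₀.wid else f₁.wid) + 17]
25. n11.mk = "vn"  ["vn"]
26. n14.ok = false  [terminal]
27. n15.fin = 8  [S.val + 4]
28. n16.pre = 3  [terminal]
29. n17.wid = 6  [terminal]
30. n15.depth = "xq"  ["xq"]
31. n10.acc = true  [true]
32. n10.cnt = 22  [D.fin]
33. n0.acc = false  [not S₁.acc]
34. n0.cnt = -1  [C₀.cnt + S₀.val - 35]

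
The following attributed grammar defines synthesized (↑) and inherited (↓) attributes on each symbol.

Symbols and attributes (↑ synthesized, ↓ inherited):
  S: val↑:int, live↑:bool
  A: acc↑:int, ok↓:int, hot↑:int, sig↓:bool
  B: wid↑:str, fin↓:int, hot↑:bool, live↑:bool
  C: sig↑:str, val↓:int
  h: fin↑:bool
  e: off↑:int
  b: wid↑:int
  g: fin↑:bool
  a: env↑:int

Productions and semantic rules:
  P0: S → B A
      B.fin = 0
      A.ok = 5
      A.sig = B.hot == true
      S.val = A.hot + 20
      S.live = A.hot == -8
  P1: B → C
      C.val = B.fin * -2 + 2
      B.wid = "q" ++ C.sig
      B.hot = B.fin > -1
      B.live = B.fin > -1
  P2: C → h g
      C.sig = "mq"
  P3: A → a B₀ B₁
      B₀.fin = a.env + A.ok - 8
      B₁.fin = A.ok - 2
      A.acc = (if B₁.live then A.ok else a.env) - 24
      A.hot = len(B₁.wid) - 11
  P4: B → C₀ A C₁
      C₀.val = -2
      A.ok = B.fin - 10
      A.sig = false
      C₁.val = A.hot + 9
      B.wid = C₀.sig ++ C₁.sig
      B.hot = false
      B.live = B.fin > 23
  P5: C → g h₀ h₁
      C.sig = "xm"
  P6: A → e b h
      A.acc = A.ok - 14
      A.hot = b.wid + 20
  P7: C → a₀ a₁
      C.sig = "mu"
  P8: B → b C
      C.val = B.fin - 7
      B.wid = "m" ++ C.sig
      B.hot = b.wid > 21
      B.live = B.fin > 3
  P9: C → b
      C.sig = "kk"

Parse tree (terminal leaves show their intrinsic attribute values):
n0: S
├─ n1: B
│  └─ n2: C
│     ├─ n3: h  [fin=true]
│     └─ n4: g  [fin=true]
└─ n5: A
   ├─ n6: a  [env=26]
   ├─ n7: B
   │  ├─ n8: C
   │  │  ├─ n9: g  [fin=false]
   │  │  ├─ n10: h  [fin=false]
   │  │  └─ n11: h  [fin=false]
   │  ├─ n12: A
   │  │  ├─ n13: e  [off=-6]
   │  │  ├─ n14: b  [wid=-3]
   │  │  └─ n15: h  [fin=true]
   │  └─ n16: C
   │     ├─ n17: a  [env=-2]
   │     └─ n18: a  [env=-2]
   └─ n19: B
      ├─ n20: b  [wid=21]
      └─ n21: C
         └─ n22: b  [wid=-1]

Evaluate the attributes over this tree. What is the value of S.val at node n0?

1. n1.fin = 0  [0]
2. n2.val = 2  [B.fin * -2 + 2]
3. n3.fin = true  [terminal]
4. n4.fin = true  [terminal]
5. n2.sig = "mq"  ["mq"]
6. n1.wid = "qmq"  ["q" ++ C.sig]
7. n1.hot = true  [B.fin > -1]
8. n1.live = true  [B.fin > -1]
9. n5.ok = 5  [5]
10. n5.sig = true  [B.hot == true]
11. n6.env = 26  [terminal]
12. n7.fin = 23  [a.env + A.ok - 8]
13. n8.val = -2  [-2]
14. n9.fin = false  [terminal]
15. n10.fin = false  [terminal]
16. n11.fin = false  [terminal]
17. n8.sig = "xm"  ["xm"]
18. n12.ok = 13  [B.fin - 10]
19. n12.sig = false  [false]
20. n13.off = -6  [terminal]
21. n14.wid = -3  [terminal]
22. n15.fin = true  [terminal]
23. n12.acc = -1  [A.ok - 14]
24. n12.hot = 17  [b.wid + 20]
25. n16.val = 26  [A.hot + 9]
26. n17.env = -2  [terminal]
27. n18.env = -2  [terminal]
28. n16.sig = "mu"  ["mu"]
29. n7.wid = "xmmu"  [C₀.sig ++ C₁.sig]
30. n7.hot = false  [false]
31. n7.live = false  [B.fin > 23]
32. n19.fin = 3  [A.ok - 2]
33. n20.wid = 21  [terminal]
34. n21.val = -4  [B.fin - 7]
35. n22.wid = -1  [terminal]
36. n21.sig = "kk"  ["kk"]
37. n19.wid = "mkk"  ["m" ++ C.sig]
38. n19.hot = false  [b.wid > 21]
39. n19.live = false  [B.fin > 3]
40. n5.acc = 2  [(if B₁.live then A.ok else a.env) - 24]
41. n5.hot = -8  [len(B₁.wid) - 11]
42. n0.val = 12  [A.hot + 20]
43. n0.live = true  [A.hot == -8]

12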